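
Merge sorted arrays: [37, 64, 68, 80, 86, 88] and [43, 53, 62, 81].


Take 37 from A
Take 43 from B
Take 53 from B
Take 62 from B
Take 64 from A
Take 68 from A
Take 80 from A
Take 81 from B

Merged: [37, 43, 53, 62, 64, 68, 80, 81, 86, 88]


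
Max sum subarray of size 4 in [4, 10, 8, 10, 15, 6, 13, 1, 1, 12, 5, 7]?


[0:4]: 32
[1:5]: 43
[2:6]: 39
[3:7]: 44
[4:8]: 35
[5:9]: 21
[6:10]: 27
[7:11]: 19
[8:12]: 25

Max: 44 at [3:7]


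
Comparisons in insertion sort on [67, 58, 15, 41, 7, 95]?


Algorithm: insertion sort
Input: [67, 58, 15, 41, 7, 95]
Sorted: [7, 15, 41, 58, 67, 95]

11


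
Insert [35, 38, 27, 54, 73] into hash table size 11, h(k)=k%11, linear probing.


Insert 35: h=2 -> slot 2
Insert 38: h=5 -> slot 5
Insert 27: h=5, 1 probes -> slot 6
Insert 54: h=10 -> slot 10
Insert 73: h=7 -> slot 7

Table: [None, None, 35, None, None, 38, 27, 73, None, None, 54]


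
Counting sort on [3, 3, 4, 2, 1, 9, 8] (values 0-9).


Input: [3, 3, 4, 2, 1, 9, 8]
Counts: [0, 1, 1, 2, 1, 0, 0, 0, 1, 1]

Sorted: [1, 2, 3, 3, 4, 8, 9]


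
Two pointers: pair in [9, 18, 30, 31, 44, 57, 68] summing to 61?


lo=0(9)+hi=6(68)=77
lo=0(9)+hi=5(57)=66
lo=0(9)+hi=4(44)=53
lo=1(18)+hi=4(44)=62
lo=1(18)+hi=3(31)=49
lo=2(30)+hi=3(31)=61

Yes: 30+31=61


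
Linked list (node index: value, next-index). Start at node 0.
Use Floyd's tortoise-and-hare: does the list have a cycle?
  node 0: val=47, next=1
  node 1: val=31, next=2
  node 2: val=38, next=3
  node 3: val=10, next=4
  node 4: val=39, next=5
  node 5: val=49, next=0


Floyd's tortoise (slow, +1) and hare (fast, +2):
  init: slow=0, fast=0
  step 1: slow=1, fast=2
  step 2: slow=2, fast=4
  step 3: slow=3, fast=0
  step 4: slow=4, fast=2
  step 5: slow=5, fast=4
  step 6: slow=0, fast=0
  slow == fast at node 0: cycle detected

Cycle: yes


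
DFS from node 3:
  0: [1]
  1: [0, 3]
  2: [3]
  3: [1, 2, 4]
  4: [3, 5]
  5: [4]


Visit 3, push [4, 2, 1]
Visit 1, push [0]
Visit 0, push []
Visit 2, push []
Visit 4, push [5]
Visit 5, push []

DFS order: [3, 1, 0, 2, 4, 5]


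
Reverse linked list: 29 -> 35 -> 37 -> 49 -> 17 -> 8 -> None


Step 1: curr=29, set curr.next=prev(None) | reversed so far: 29
Step 2: curr=35, set curr.next=prev(29) | reversed so far: 35 -> 29
Step 3: curr=37, set curr.next=prev(35) | reversed so far: 37 -> 35 -> 29
Step 4: curr=49, set curr.next=prev(37) | reversed so far: 49 -> 37 -> 35 -> 29
Step 5: curr=17, set curr.next=prev(49) | reversed so far: 17 -> 49 -> 37 -> 35 -> 29
Step 6: curr=8, set curr.next=prev(17) | reversed so far: 8 -> 17 -> 49 -> 37 -> 35 -> 29

8 -> 17 -> 49 -> 37 -> 35 -> 29 -> None


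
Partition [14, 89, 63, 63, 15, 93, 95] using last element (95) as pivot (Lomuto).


Pivot: 95
  14 <= 95: advance i (no swap)
  89 <= 95: advance i (no swap)
  63 <= 95: advance i (no swap)
  63 <= 95: advance i (no swap)
  15 <= 95: advance i (no swap)
  93 <= 95: advance i (no swap)
Place pivot at 6: [14, 89, 63, 63, 15, 93, 95]

Partitioned: [14, 89, 63, 63, 15, 93, 95]


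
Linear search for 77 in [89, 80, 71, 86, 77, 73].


i=0: 89!=77
i=1: 80!=77
i=2: 71!=77
i=3: 86!=77
i=4: 77==77 found!

Found at 4, 5 comps


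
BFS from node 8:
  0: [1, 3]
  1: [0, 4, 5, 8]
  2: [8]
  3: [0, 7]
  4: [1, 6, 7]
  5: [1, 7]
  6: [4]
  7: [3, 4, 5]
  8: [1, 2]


Visit 8, enqueue [1, 2]
Visit 1, enqueue [0, 4, 5]
Visit 2, enqueue []
Visit 0, enqueue [3]
Visit 4, enqueue [6, 7]
Visit 5, enqueue []
Visit 3, enqueue []
Visit 6, enqueue []
Visit 7, enqueue []

BFS order: [8, 1, 2, 0, 4, 5, 3, 6, 7]


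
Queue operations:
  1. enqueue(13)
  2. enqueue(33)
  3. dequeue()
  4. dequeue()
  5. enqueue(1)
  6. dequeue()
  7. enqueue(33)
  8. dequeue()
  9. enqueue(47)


enqueue(13) -> [13]
enqueue(33) -> [13, 33]
dequeue()->13, [33]
dequeue()->33, []
enqueue(1) -> [1]
dequeue()->1, []
enqueue(33) -> [33]
dequeue()->33, []
enqueue(47) -> [47]

Final queue: [47]


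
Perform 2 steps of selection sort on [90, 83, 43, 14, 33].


Initial: [90, 83, 43, 14, 33]
Step 1: min=14 at 3
  Swap: [14, 83, 43, 90, 33]
Step 2: min=33 at 4
  Swap: [14, 33, 43, 90, 83]

After 2 steps: [14, 33, 43, 90, 83]


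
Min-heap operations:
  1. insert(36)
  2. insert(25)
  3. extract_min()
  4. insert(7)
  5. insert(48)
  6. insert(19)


insert(36) -> [36]
insert(25) -> [25, 36]
extract_min()->25, [36]
insert(7) -> [7, 36]
insert(48) -> [7, 36, 48]
insert(19) -> [7, 19, 48, 36]

Final heap: [7, 19, 48, 36]


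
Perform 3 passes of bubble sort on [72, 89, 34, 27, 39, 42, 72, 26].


Initial: [72, 89, 34, 27, 39, 42, 72, 26]
Pass 1: [72, 34, 27, 39, 42, 72, 26, 89] (6 swaps)
Pass 2: [34, 27, 39, 42, 72, 26, 72, 89] (5 swaps)
Pass 3: [27, 34, 39, 42, 26, 72, 72, 89] (2 swaps)

After 3 passes: [27, 34, 39, 42, 26, 72, 72, 89]


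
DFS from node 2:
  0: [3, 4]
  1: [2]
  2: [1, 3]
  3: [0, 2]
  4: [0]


Visit 2, push [3, 1]
Visit 1, push []
Visit 3, push [0]
Visit 0, push [4]
Visit 4, push []

DFS order: [2, 1, 3, 0, 4]


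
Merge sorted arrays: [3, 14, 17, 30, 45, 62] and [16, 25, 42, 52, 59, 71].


Take 3 from A
Take 14 from A
Take 16 from B
Take 17 from A
Take 25 from B
Take 30 from A
Take 42 from B
Take 45 from A
Take 52 from B
Take 59 from B
Take 62 from A

Merged: [3, 14, 16, 17, 25, 30, 42, 45, 52, 59, 62, 71]


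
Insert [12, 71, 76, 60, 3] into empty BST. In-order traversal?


Insert 12: root
Insert 71: R from 12
Insert 76: R from 12 -> R from 71
Insert 60: R from 12 -> L from 71
Insert 3: L from 12

In-order: [3, 12, 60, 71, 76]


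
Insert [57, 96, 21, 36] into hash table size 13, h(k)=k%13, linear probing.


Insert 57: h=5 -> slot 5
Insert 96: h=5, 1 probes -> slot 6
Insert 21: h=8 -> slot 8
Insert 36: h=10 -> slot 10

Table: [None, None, None, None, None, 57, 96, None, 21, None, 36, None, None]


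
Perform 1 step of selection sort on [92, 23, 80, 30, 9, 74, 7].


Initial: [92, 23, 80, 30, 9, 74, 7]
Step 1: min=7 at 6
  Swap: [7, 23, 80, 30, 9, 74, 92]

After 1 step: [7, 23, 80, 30, 9, 74, 92]


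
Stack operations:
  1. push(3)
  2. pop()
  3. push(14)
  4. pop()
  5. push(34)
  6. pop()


push(3) -> [3]
pop()->3, []
push(14) -> [14]
pop()->14, []
push(34) -> [34]
pop()->34, []

Final stack: []


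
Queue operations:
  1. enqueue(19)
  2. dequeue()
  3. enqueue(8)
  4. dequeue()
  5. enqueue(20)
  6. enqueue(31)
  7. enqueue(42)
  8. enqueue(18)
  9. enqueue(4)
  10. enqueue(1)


enqueue(19) -> [19]
dequeue()->19, []
enqueue(8) -> [8]
dequeue()->8, []
enqueue(20) -> [20]
enqueue(31) -> [20, 31]
enqueue(42) -> [20, 31, 42]
enqueue(18) -> [20, 31, 42, 18]
enqueue(4) -> [20, 31, 42, 18, 4]
enqueue(1) -> [20, 31, 42, 18, 4, 1]

Final queue: [20, 31, 42, 18, 4, 1]


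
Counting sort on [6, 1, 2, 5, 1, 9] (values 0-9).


Input: [6, 1, 2, 5, 1, 9]
Counts: [0, 2, 1, 0, 0, 1, 1, 0, 0, 1]

Sorted: [1, 1, 2, 5, 6, 9]


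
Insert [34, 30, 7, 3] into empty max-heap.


Insert 34: [34]
Insert 30: [34, 30]
Insert 7: [34, 30, 7]
Insert 3: [34, 30, 7, 3]

Final heap: [34, 30, 7, 3]


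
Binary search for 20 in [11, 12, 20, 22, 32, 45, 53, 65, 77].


Step 1: lo=0, hi=8, mid=4, val=32
Step 2: lo=0, hi=3, mid=1, val=12
Step 3: lo=2, hi=3, mid=2, val=20

Found at index 2


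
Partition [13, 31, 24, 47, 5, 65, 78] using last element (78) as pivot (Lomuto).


Pivot: 78
  13 <= 78: advance i (no swap)
  31 <= 78: advance i (no swap)
  24 <= 78: advance i (no swap)
  47 <= 78: advance i (no swap)
  5 <= 78: advance i (no swap)
  65 <= 78: advance i (no swap)
Place pivot at 6: [13, 31, 24, 47, 5, 65, 78]

Partitioned: [13, 31, 24, 47, 5, 65, 78]


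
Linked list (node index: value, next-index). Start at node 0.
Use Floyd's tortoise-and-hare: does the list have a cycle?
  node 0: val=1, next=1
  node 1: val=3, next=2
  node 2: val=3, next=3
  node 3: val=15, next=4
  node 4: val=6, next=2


Floyd's tortoise (slow, +1) and hare (fast, +2):
  init: slow=0, fast=0
  step 1: slow=1, fast=2
  step 2: slow=2, fast=4
  step 3: slow=3, fast=3
  slow == fast at node 3: cycle detected

Cycle: yes


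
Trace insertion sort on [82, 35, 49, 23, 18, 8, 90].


Initial: [82, 35, 49, 23, 18, 8, 90]
Insert 35: [35, 82, 49, 23, 18, 8, 90]
Insert 49: [35, 49, 82, 23, 18, 8, 90]
Insert 23: [23, 35, 49, 82, 18, 8, 90]
Insert 18: [18, 23, 35, 49, 82, 8, 90]
Insert 8: [8, 18, 23, 35, 49, 82, 90]
Insert 90: [8, 18, 23, 35, 49, 82, 90]

Sorted: [8, 18, 23, 35, 49, 82, 90]


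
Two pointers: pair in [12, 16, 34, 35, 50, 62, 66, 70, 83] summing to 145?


lo=0(12)+hi=8(83)=95
lo=1(16)+hi=8(83)=99
lo=2(34)+hi=8(83)=117
lo=3(35)+hi=8(83)=118
lo=4(50)+hi=8(83)=133
lo=5(62)+hi=8(83)=145

Yes: 62+83=145


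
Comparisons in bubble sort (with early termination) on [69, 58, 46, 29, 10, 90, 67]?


Algorithm: bubble sort (with early termination)
Input: [69, 58, 46, 29, 10, 90, 67]
Sorted: [10, 29, 46, 58, 67, 69, 90]

20


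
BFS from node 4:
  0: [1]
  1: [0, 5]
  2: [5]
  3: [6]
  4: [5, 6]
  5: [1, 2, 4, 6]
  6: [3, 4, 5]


Visit 4, enqueue [5, 6]
Visit 5, enqueue [1, 2]
Visit 6, enqueue [3]
Visit 1, enqueue [0]
Visit 2, enqueue []
Visit 3, enqueue []
Visit 0, enqueue []

BFS order: [4, 5, 6, 1, 2, 3, 0]


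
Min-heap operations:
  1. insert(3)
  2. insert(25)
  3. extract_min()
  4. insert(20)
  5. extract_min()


insert(3) -> [3]
insert(25) -> [3, 25]
extract_min()->3, [25]
insert(20) -> [20, 25]
extract_min()->20, [25]

Final heap: [25]


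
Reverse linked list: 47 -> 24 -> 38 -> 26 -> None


Step 1: curr=47, set curr.next=prev(None) | reversed so far: 47
Step 2: curr=24, set curr.next=prev(47) | reversed so far: 24 -> 47
Step 3: curr=38, set curr.next=prev(24) | reversed so far: 38 -> 24 -> 47
Step 4: curr=26, set curr.next=prev(38) | reversed so far: 26 -> 38 -> 24 -> 47

26 -> 38 -> 24 -> 47 -> None


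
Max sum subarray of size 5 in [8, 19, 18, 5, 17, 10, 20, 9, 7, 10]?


[0:5]: 67
[1:6]: 69
[2:7]: 70
[3:8]: 61
[4:9]: 63
[5:10]: 56

Max: 70 at [2:7]


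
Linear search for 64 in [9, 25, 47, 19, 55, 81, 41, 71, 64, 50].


i=0: 9!=64
i=1: 25!=64
i=2: 47!=64
i=3: 19!=64
i=4: 55!=64
i=5: 81!=64
i=6: 41!=64
i=7: 71!=64
i=8: 64==64 found!

Found at 8, 9 comps


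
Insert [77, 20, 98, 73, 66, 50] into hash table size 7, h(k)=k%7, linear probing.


Insert 77: h=0 -> slot 0
Insert 20: h=6 -> slot 6
Insert 98: h=0, 1 probes -> slot 1
Insert 73: h=3 -> slot 3
Insert 66: h=3, 1 probes -> slot 4
Insert 50: h=1, 1 probes -> slot 2

Table: [77, 98, 50, 73, 66, None, 20]


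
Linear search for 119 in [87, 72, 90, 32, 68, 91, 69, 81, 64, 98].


i=0: 87!=119
i=1: 72!=119
i=2: 90!=119
i=3: 32!=119
i=4: 68!=119
i=5: 91!=119
i=6: 69!=119
i=7: 81!=119
i=8: 64!=119
i=9: 98!=119

Not found, 10 comps


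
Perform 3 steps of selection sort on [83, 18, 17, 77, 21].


Initial: [83, 18, 17, 77, 21]
Step 1: min=17 at 2
  Swap: [17, 18, 83, 77, 21]
Step 2: min=18 at 1
  Swap: [17, 18, 83, 77, 21]
Step 3: min=21 at 4
  Swap: [17, 18, 21, 77, 83]

After 3 steps: [17, 18, 21, 77, 83]


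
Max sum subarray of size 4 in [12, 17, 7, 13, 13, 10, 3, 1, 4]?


[0:4]: 49
[1:5]: 50
[2:6]: 43
[3:7]: 39
[4:8]: 27
[5:9]: 18

Max: 50 at [1:5]


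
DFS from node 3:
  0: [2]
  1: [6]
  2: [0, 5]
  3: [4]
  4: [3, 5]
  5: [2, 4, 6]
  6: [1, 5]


Visit 3, push [4]
Visit 4, push [5]
Visit 5, push [6, 2]
Visit 2, push [0]
Visit 0, push []
Visit 6, push [1]
Visit 1, push []

DFS order: [3, 4, 5, 2, 0, 6, 1]


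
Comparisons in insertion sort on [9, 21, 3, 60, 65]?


Algorithm: insertion sort
Input: [9, 21, 3, 60, 65]
Sorted: [3, 9, 21, 60, 65]

5


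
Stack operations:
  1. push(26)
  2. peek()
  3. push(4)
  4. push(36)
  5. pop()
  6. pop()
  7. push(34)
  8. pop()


push(26) -> [26]
peek()->26
push(4) -> [26, 4]
push(36) -> [26, 4, 36]
pop()->36, [26, 4]
pop()->4, [26]
push(34) -> [26, 34]
pop()->34, [26]

Final stack: [26]


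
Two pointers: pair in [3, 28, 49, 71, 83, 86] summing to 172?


lo=0(3)+hi=5(86)=89
lo=1(28)+hi=5(86)=114
lo=2(49)+hi=5(86)=135
lo=3(71)+hi=5(86)=157
lo=4(83)+hi=5(86)=169

No pair found


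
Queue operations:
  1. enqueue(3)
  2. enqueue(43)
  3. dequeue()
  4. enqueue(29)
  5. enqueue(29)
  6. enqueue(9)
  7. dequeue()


enqueue(3) -> [3]
enqueue(43) -> [3, 43]
dequeue()->3, [43]
enqueue(29) -> [43, 29]
enqueue(29) -> [43, 29, 29]
enqueue(9) -> [43, 29, 29, 9]
dequeue()->43, [29, 29, 9]

Final queue: [29, 29, 9]


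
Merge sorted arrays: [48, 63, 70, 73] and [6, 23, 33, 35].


Take 6 from B
Take 23 from B
Take 33 from B
Take 35 from B

Merged: [6, 23, 33, 35, 48, 63, 70, 73]


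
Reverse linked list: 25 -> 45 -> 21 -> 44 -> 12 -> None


Step 1: curr=25, set curr.next=prev(None) | reversed so far: 25
Step 2: curr=45, set curr.next=prev(25) | reversed so far: 45 -> 25
Step 3: curr=21, set curr.next=prev(45) | reversed so far: 21 -> 45 -> 25
Step 4: curr=44, set curr.next=prev(21) | reversed so far: 44 -> 21 -> 45 -> 25
Step 5: curr=12, set curr.next=prev(44) | reversed so far: 12 -> 44 -> 21 -> 45 -> 25

12 -> 44 -> 21 -> 45 -> 25 -> None


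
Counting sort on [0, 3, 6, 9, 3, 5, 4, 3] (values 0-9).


Input: [0, 3, 6, 9, 3, 5, 4, 3]
Counts: [1, 0, 0, 3, 1, 1, 1, 0, 0, 1]

Sorted: [0, 3, 3, 3, 4, 5, 6, 9]


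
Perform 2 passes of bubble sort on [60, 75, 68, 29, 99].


Initial: [60, 75, 68, 29, 99]
Pass 1: [60, 68, 29, 75, 99] (2 swaps)
Pass 2: [60, 29, 68, 75, 99] (1 swaps)

After 2 passes: [60, 29, 68, 75, 99]


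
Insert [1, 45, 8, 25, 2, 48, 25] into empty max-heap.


Insert 1: [1]
Insert 45: [45, 1]
Insert 8: [45, 1, 8]
Insert 25: [45, 25, 8, 1]
Insert 2: [45, 25, 8, 1, 2]
Insert 48: [48, 25, 45, 1, 2, 8]
Insert 25: [48, 25, 45, 1, 2, 8, 25]

Final heap: [48, 25, 45, 1, 2, 8, 25]


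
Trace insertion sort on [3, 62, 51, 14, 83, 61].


Initial: [3, 62, 51, 14, 83, 61]
Insert 62: [3, 62, 51, 14, 83, 61]
Insert 51: [3, 51, 62, 14, 83, 61]
Insert 14: [3, 14, 51, 62, 83, 61]
Insert 83: [3, 14, 51, 62, 83, 61]
Insert 61: [3, 14, 51, 61, 62, 83]

Sorted: [3, 14, 51, 61, 62, 83]


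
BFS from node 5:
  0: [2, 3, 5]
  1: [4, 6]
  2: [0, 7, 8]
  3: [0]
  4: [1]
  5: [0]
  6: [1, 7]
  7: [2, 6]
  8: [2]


Visit 5, enqueue [0]
Visit 0, enqueue [2, 3]
Visit 2, enqueue [7, 8]
Visit 3, enqueue []
Visit 7, enqueue [6]
Visit 8, enqueue []
Visit 6, enqueue [1]
Visit 1, enqueue [4]
Visit 4, enqueue []

BFS order: [5, 0, 2, 3, 7, 8, 6, 1, 4]


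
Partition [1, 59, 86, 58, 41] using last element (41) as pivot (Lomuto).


Pivot: 41
  1 <= 41: advance i (no swap)
Place pivot at 1: [1, 41, 86, 58, 59]

Partitioned: [1, 41, 86, 58, 59]


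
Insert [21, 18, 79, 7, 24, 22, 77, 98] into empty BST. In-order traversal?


Insert 21: root
Insert 18: L from 21
Insert 79: R from 21
Insert 7: L from 21 -> L from 18
Insert 24: R from 21 -> L from 79
Insert 22: R from 21 -> L from 79 -> L from 24
Insert 77: R from 21 -> L from 79 -> R from 24
Insert 98: R from 21 -> R from 79

In-order: [7, 18, 21, 22, 24, 77, 79, 98]


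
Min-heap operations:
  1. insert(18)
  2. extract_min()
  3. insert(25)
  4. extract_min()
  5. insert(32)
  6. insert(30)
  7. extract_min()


insert(18) -> [18]
extract_min()->18, []
insert(25) -> [25]
extract_min()->25, []
insert(32) -> [32]
insert(30) -> [30, 32]
extract_min()->30, [32]

Final heap: [32]


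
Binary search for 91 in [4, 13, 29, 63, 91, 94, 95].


Step 1: lo=0, hi=6, mid=3, val=63
Step 2: lo=4, hi=6, mid=5, val=94
Step 3: lo=4, hi=4, mid=4, val=91

Found at index 4


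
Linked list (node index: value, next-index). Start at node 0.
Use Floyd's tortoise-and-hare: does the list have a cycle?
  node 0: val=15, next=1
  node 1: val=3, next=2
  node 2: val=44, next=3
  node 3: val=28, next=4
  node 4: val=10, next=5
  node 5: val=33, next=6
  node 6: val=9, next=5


Floyd's tortoise (slow, +1) and hare (fast, +2):
  init: slow=0, fast=0
  step 1: slow=1, fast=2
  step 2: slow=2, fast=4
  step 3: slow=3, fast=6
  step 4: slow=4, fast=6
  step 5: slow=5, fast=6
  step 6: slow=6, fast=6
  slow == fast at node 6: cycle detected

Cycle: yes


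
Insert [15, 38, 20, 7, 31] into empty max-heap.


Insert 15: [15]
Insert 38: [38, 15]
Insert 20: [38, 15, 20]
Insert 7: [38, 15, 20, 7]
Insert 31: [38, 31, 20, 7, 15]

Final heap: [38, 31, 20, 7, 15]


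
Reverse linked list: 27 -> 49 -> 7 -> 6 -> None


Step 1: curr=27, set curr.next=prev(None) | reversed so far: 27
Step 2: curr=49, set curr.next=prev(27) | reversed so far: 49 -> 27
Step 3: curr=7, set curr.next=prev(49) | reversed so far: 7 -> 49 -> 27
Step 4: curr=6, set curr.next=prev(7) | reversed so far: 6 -> 7 -> 49 -> 27

6 -> 7 -> 49 -> 27 -> None


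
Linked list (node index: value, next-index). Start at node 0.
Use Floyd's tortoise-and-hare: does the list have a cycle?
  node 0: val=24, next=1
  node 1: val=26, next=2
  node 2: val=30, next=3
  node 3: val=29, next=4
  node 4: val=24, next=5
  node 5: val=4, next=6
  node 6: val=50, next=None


Floyd's tortoise (slow, +1) and hare (fast, +2):
  init: slow=0, fast=0
  step 1: slow=1, fast=2
  step 2: slow=2, fast=4
  step 3: slow=3, fast=6
  step 4: fast -> None, no cycle

Cycle: no


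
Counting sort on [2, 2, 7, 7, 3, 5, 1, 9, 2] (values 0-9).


Input: [2, 2, 7, 7, 3, 5, 1, 9, 2]
Counts: [0, 1, 3, 1, 0, 1, 0, 2, 0, 1]

Sorted: [1, 2, 2, 2, 3, 5, 7, 7, 9]


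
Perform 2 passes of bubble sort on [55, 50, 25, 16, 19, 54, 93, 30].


Initial: [55, 50, 25, 16, 19, 54, 93, 30]
Pass 1: [50, 25, 16, 19, 54, 55, 30, 93] (6 swaps)
Pass 2: [25, 16, 19, 50, 54, 30, 55, 93] (4 swaps)

After 2 passes: [25, 16, 19, 50, 54, 30, 55, 93]


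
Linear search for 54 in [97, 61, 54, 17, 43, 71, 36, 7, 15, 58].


i=0: 97!=54
i=1: 61!=54
i=2: 54==54 found!

Found at 2, 3 comps


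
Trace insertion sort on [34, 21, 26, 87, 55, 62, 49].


Initial: [34, 21, 26, 87, 55, 62, 49]
Insert 21: [21, 34, 26, 87, 55, 62, 49]
Insert 26: [21, 26, 34, 87, 55, 62, 49]
Insert 87: [21, 26, 34, 87, 55, 62, 49]
Insert 55: [21, 26, 34, 55, 87, 62, 49]
Insert 62: [21, 26, 34, 55, 62, 87, 49]
Insert 49: [21, 26, 34, 49, 55, 62, 87]

Sorted: [21, 26, 34, 49, 55, 62, 87]


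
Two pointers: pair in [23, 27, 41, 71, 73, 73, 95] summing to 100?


lo=0(23)+hi=6(95)=118
lo=0(23)+hi=5(73)=96
lo=1(27)+hi=5(73)=100

Yes: 27+73=100


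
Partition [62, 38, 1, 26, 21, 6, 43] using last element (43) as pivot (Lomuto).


Pivot: 43
  38 <= 43: swap -> [38, 62, 1, 26, 21, 6, 43]
  1 <= 43: swap -> [38, 1, 62, 26, 21, 6, 43]
  26 <= 43: swap -> [38, 1, 26, 62, 21, 6, 43]
  21 <= 43: swap -> [38, 1, 26, 21, 62, 6, 43]
  6 <= 43: swap -> [38, 1, 26, 21, 6, 62, 43]
Place pivot at 5: [38, 1, 26, 21, 6, 43, 62]

Partitioned: [38, 1, 26, 21, 6, 43, 62]


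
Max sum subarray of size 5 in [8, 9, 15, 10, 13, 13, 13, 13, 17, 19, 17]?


[0:5]: 55
[1:6]: 60
[2:7]: 64
[3:8]: 62
[4:9]: 69
[5:10]: 75
[6:11]: 79

Max: 79 at [6:11]


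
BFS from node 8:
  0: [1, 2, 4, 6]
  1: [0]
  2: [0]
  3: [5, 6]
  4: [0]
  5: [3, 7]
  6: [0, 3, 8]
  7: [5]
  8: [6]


Visit 8, enqueue [6]
Visit 6, enqueue [0, 3]
Visit 0, enqueue [1, 2, 4]
Visit 3, enqueue [5]
Visit 1, enqueue []
Visit 2, enqueue []
Visit 4, enqueue []
Visit 5, enqueue [7]
Visit 7, enqueue []

BFS order: [8, 6, 0, 3, 1, 2, 4, 5, 7]


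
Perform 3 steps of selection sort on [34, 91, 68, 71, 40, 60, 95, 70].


Initial: [34, 91, 68, 71, 40, 60, 95, 70]
Step 1: min=34 at 0
  Swap: [34, 91, 68, 71, 40, 60, 95, 70]
Step 2: min=40 at 4
  Swap: [34, 40, 68, 71, 91, 60, 95, 70]
Step 3: min=60 at 5
  Swap: [34, 40, 60, 71, 91, 68, 95, 70]

After 3 steps: [34, 40, 60, 71, 91, 68, 95, 70]


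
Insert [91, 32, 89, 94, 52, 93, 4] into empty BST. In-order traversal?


Insert 91: root
Insert 32: L from 91
Insert 89: L from 91 -> R from 32
Insert 94: R from 91
Insert 52: L from 91 -> R from 32 -> L from 89
Insert 93: R from 91 -> L from 94
Insert 4: L from 91 -> L from 32

In-order: [4, 32, 52, 89, 91, 93, 94]


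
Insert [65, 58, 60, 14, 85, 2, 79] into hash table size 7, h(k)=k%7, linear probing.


Insert 65: h=2 -> slot 2
Insert 58: h=2, 1 probes -> slot 3
Insert 60: h=4 -> slot 4
Insert 14: h=0 -> slot 0
Insert 85: h=1 -> slot 1
Insert 2: h=2, 3 probes -> slot 5
Insert 79: h=2, 4 probes -> slot 6

Table: [14, 85, 65, 58, 60, 2, 79]


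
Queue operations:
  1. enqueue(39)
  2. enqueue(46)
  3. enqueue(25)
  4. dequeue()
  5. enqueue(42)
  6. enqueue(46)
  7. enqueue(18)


enqueue(39) -> [39]
enqueue(46) -> [39, 46]
enqueue(25) -> [39, 46, 25]
dequeue()->39, [46, 25]
enqueue(42) -> [46, 25, 42]
enqueue(46) -> [46, 25, 42, 46]
enqueue(18) -> [46, 25, 42, 46, 18]

Final queue: [46, 25, 42, 46, 18]


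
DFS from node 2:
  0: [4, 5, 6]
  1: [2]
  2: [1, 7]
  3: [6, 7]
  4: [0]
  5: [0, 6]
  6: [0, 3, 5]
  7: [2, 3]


Visit 2, push [7, 1]
Visit 1, push []
Visit 7, push [3]
Visit 3, push [6]
Visit 6, push [5, 0]
Visit 0, push [5, 4]
Visit 4, push []
Visit 5, push []

DFS order: [2, 1, 7, 3, 6, 0, 4, 5]


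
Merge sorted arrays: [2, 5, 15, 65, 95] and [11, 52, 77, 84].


Take 2 from A
Take 5 from A
Take 11 from B
Take 15 from A
Take 52 from B
Take 65 from A
Take 77 from B
Take 84 from B

Merged: [2, 5, 11, 15, 52, 65, 77, 84, 95]


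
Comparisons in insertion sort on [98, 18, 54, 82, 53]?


Algorithm: insertion sort
Input: [98, 18, 54, 82, 53]
Sorted: [18, 53, 54, 82, 98]

9


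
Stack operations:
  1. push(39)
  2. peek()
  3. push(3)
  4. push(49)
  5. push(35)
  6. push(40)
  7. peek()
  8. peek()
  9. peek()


push(39) -> [39]
peek()->39
push(3) -> [39, 3]
push(49) -> [39, 3, 49]
push(35) -> [39, 3, 49, 35]
push(40) -> [39, 3, 49, 35, 40]
peek()->40
peek()->40
peek()->40

Final stack: [39, 3, 49, 35, 40]


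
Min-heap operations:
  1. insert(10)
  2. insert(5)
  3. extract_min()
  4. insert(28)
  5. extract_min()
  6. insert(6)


insert(10) -> [10]
insert(5) -> [5, 10]
extract_min()->5, [10]
insert(28) -> [10, 28]
extract_min()->10, [28]
insert(6) -> [6, 28]

Final heap: [6, 28]


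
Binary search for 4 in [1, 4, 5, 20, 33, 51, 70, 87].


Step 1: lo=0, hi=7, mid=3, val=20
Step 2: lo=0, hi=2, mid=1, val=4

Found at index 1


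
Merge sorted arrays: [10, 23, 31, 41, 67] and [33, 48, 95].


Take 10 from A
Take 23 from A
Take 31 from A
Take 33 from B
Take 41 from A
Take 48 from B
Take 67 from A

Merged: [10, 23, 31, 33, 41, 48, 67, 95]


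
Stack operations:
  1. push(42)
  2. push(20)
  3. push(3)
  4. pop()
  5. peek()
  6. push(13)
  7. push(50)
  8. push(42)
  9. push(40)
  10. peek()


push(42) -> [42]
push(20) -> [42, 20]
push(3) -> [42, 20, 3]
pop()->3, [42, 20]
peek()->20
push(13) -> [42, 20, 13]
push(50) -> [42, 20, 13, 50]
push(42) -> [42, 20, 13, 50, 42]
push(40) -> [42, 20, 13, 50, 42, 40]
peek()->40

Final stack: [42, 20, 13, 50, 42, 40]


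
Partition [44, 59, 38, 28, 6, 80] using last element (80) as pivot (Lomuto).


Pivot: 80
  44 <= 80: advance i (no swap)
  59 <= 80: advance i (no swap)
  38 <= 80: advance i (no swap)
  28 <= 80: advance i (no swap)
  6 <= 80: advance i (no swap)
Place pivot at 5: [44, 59, 38, 28, 6, 80]

Partitioned: [44, 59, 38, 28, 6, 80]


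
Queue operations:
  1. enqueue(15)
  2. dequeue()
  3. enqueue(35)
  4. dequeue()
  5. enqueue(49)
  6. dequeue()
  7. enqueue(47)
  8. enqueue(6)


enqueue(15) -> [15]
dequeue()->15, []
enqueue(35) -> [35]
dequeue()->35, []
enqueue(49) -> [49]
dequeue()->49, []
enqueue(47) -> [47]
enqueue(6) -> [47, 6]

Final queue: [47, 6]


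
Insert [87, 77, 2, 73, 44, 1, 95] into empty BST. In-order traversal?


Insert 87: root
Insert 77: L from 87
Insert 2: L from 87 -> L from 77
Insert 73: L from 87 -> L from 77 -> R from 2
Insert 44: L from 87 -> L from 77 -> R from 2 -> L from 73
Insert 1: L from 87 -> L from 77 -> L from 2
Insert 95: R from 87

In-order: [1, 2, 44, 73, 77, 87, 95]


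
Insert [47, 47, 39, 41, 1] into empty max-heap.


Insert 47: [47]
Insert 47: [47, 47]
Insert 39: [47, 47, 39]
Insert 41: [47, 47, 39, 41]
Insert 1: [47, 47, 39, 41, 1]

Final heap: [47, 47, 39, 41, 1]


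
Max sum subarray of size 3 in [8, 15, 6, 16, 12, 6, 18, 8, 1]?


[0:3]: 29
[1:4]: 37
[2:5]: 34
[3:6]: 34
[4:7]: 36
[5:8]: 32
[6:9]: 27

Max: 37 at [1:4]


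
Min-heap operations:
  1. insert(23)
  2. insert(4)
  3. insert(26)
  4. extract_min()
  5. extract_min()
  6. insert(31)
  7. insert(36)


insert(23) -> [23]
insert(4) -> [4, 23]
insert(26) -> [4, 23, 26]
extract_min()->4, [23, 26]
extract_min()->23, [26]
insert(31) -> [26, 31]
insert(36) -> [26, 31, 36]

Final heap: [26, 31, 36]


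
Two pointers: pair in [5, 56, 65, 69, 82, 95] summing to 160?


lo=0(5)+hi=5(95)=100
lo=1(56)+hi=5(95)=151
lo=2(65)+hi=5(95)=160

Yes: 65+95=160


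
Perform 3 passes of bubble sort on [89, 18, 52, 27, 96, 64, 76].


Initial: [89, 18, 52, 27, 96, 64, 76]
Pass 1: [18, 52, 27, 89, 64, 76, 96] (5 swaps)
Pass 2: [18, 27, 52, 64, 76, 89, 96] (3 swaps)
Pass 3: [18, 27, 52, 64, 76, 89, 96] (0 swaps)

After 3 passes: [18, 27, 52, 64, 76, 89, 96]


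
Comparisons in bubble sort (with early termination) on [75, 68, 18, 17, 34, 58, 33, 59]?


Algorithm: bubble sort (with early termination)
Input: [75, 68, 18, 17, 34, 58, 33, 59]
Sorted: [17, 18, 33, 34, 58, 59, 68, 75]

25


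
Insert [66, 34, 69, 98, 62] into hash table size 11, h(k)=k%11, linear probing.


Insert 66: h=0 -> slot 0
Insert 34: h=1 -> slot 1
Insert 69: h=3 -> slot 3
Insert 98: h=10 -> slot 10
Insert 62: h=7 -> slot 7

Table: [66, 34, None, 69, None, None, None, 62, None, None, 98]


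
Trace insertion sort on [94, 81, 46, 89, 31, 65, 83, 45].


Initial: [94, 81, 46, 89, 31, 65, 83, 45]
Insert 81: [81, 94, 46, 89, 31, 65, 83, 45]
Insert 46: [46, 81, 94, 89, 31, 65, 83, 45]
Insert 89: [46, 81, 89, 94, 31, 65, 83, 45]
Insert 31: [31, 46, 81, 89, 94, 65, 83, 45]
Insert 65: [31, 46, 65, 81, 89, 94, 83, 45]
Insert 83: [31, 46, 65, 81, 83, 89, 94, 45]
Insert 45: [31, 45, 46, 65, 81, 83, 89, 94]

Sorted: [31, 45, 46, 65, 81, 83, 89, 94]


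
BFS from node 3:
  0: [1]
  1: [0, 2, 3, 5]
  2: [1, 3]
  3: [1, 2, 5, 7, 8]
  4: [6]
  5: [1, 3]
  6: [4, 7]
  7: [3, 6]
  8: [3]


Visit 3, enqueue [1, 2, 5, 7, 8]
Visit 1, enqueue [0]
Visit 2, enqueue []
Visit 5, enqueue []
Visit 7, enqueue [6]
Visit 8, enqueue []
Visit 0, enqueue []
Visit 6, enqueue [4]
Visit 4, enqueue []

BFS order: [3, 1, 2, 5, 7, 8, 0, 6, 4]


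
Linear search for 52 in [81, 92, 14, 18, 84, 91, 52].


i=0: 81!=52
i=1: 92!=52
i=2: 14!=52
i=3: 18!=52
i=4: 84!=52
i=5: 91!=52
i=6: 52==52 found!

Found at 6, 7 comps


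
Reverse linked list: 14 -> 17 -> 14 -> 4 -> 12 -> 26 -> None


Step 1: curr=14, set curr.next=prev(None) | reversed so far: 14
Step 2: curr=17, set curr.next=prev(14) | reversed so far: 17 -> 14
Step 3: curr=14, set curr.next=prev(17) | reversed so far: 14 -> 17 -> 14
Step 4: curr=4, set curr.next=prev(14) | reversed so far: 4 -> 14 -> 17 -> 14
Step 5: curr=12, set curr.next=prev(4) | reversed so far: 12 -> 4 -> 14 -> 17 -> 14
Step 6: curr=26, set curr.next=prev(12) | reversed so far: 26 -> 12 -> 4 -> 14 -> 17 -> 14

26 -> 12 -> 4 -> 14 -> 17 -> 14 -> None


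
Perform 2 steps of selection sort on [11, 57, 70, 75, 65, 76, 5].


Initial: [11, 57, 70, 75, 65, 76, 5]
Step 1: min=5 at 6
  Swap: [5, 57, 70, 75, 65, 76, 11]
Step 2: min=11 at 6
  Swap: [5, 11, 70, 75, 65, 76, 57]

After 2 steps: [5, 11, 70, 75, 65, 76, 57]


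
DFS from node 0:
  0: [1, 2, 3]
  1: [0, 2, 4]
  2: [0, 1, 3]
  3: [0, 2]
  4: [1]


Visit 0, push [3, 2, 1]
Visit 1, push [4, 2]
Visit 2, push [3]
Visit 3, push []
Visit 4, push []

DFS order: [0, 1, 2, 3, 4]


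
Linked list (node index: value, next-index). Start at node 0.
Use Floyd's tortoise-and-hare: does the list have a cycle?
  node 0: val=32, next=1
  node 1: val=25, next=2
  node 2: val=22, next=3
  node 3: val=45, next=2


Floyd's tortoise (slow, +1) and hare (fast, +2):
  init: slow=0, fast=0
  step 1: slow=1, fast=2
  step 2: slow=2, fast=2
  slow == fast at node 2: cycle detected

Cycle: yes


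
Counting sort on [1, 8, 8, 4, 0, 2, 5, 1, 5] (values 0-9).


Input: [1, 8, 8, 4, 0, 2, 5, 1, 5]
Counts: [1, 2, 1, 0, 1, 2, 0, 0, 2, 0]

Sorted: [0, 1, 1, 2, 4, 5, 5, 8, 8]


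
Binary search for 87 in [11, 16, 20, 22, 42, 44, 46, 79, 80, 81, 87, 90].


Step 1: lo=0, hi=11, mid=5, val=44
Step 2: lo=6, hi=11, mid=8, val=80
Step 3: lo=9, hi=11, mid=10, val=87

Found at index 10


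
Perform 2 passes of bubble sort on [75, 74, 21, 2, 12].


Initial: [75, 74, 21, 2, 12]
Pass 1: [74, 21, 2, 12, 75] (4 swaps)
Pass 2: [21, 2, 12, 74, 75] (3 swaps)

After 2 passes: [21, 2, 12, 74, 75]


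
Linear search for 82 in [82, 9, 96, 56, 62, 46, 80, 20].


i=0: 82==82 found!

Found at 0, 1 comps


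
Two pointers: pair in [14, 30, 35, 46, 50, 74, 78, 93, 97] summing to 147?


lo=0(14)+hi=8(97)=111
lo=1(30)+hi=8(97)=127
lo=2(35)+hi=8(97)=132
lo=3(46)+hi=8(97)=143
lo=4(50)+hi=8(97)=147

Yes: 50+97=147


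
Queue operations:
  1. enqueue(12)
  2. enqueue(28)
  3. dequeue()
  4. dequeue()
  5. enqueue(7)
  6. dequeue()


enqueue(12) -> [12]
enqueue(28) -> [12, 28]
dequeue()->12, [28]
dequeue()->28, []
enqueue(7) -> [7]
dequeue()->7, []

Final queue: []


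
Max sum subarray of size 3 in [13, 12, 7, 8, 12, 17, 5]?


[0:3]: 32
[1:4]: 27
[2:5]: 27
[3:6]: 37
[4:7]: 34

Max: 37 at [3:6]


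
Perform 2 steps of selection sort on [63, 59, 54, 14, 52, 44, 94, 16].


Initial: [63, 59, 54, 14, 52, 44, 94, 16]
Step 1: min=14 at 3
  Swap: [14, 59, 54, 63, 52, 44, 94, 16]
Step 2: min=16 at 7
  Swap: [14, 16, 54, 63, 52, 44, 94, 59]

After 2 steps: [14, 16, 54, 63, 52, 44, 94, 59]


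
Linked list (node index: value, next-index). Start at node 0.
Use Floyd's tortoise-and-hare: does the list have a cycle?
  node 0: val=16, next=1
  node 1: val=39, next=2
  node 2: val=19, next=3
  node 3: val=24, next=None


Floyd's tortoise (slow, +1) and hare (fast, +2):
  init: slow=0, fast=0
  step 1: slow=1, fast=2
  step 2: fast 2->3->None, no cycle

Cycle: no


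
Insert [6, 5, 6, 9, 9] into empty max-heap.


Insert 6: [6]
Insert 5: [6, 5]
Insert 6: [6, 5, 6]
Insert 9: [9, 6, 6, 5]
Insert 9: [9, 9, 6, 5, 6]

Final heap: [9, 9, 6, 5, 6]


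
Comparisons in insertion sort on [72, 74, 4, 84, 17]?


Algorithm: insertion sort
Input: [72, 74, 4, 84, 17]
Sorted: [4, 17, 72, 74, 84]

8


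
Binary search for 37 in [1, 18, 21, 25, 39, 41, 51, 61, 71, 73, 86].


Step 1: lo=0, hi=10, mid=5, val=41
Step 2: lo=0, hi=4, mid=2, val=21
Step 3: lo=3, hi=4, mid=3, val=25
Step 4: lo=4, hi=4, mid=4, val=39

Not found


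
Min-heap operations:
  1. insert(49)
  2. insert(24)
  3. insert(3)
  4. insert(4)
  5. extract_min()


insert(49) -> [49]
insert(24) -> [24, 49]
insert(3) -> [3, 49, 24]
insert(4) -> [3, 4, 24, 49]
extract_min()->3, [4, 49, 24]

Final heap: [4, 49, 24]


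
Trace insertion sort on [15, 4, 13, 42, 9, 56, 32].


Initial: [15, 4, 13, 42, 9, 56, 32]
Insert 4: [4, 15, 13, 42, 9, 56, 32]
Insert 13: [4, 13, 15, 42, 9, 56, 32]
Insert 42: [4, 13, 15, 42, 9, 56, 32]
Insert 9: [4, 9, 13, 15, 42, 56, 32]
Insert 56: [4, 9, 13, 15, 42, 56, 32]
Insert 32: [4, 9, 13, 15, 32, 42, 56]

Sorted: [4, 9, 13, 15, 32, 42, 56]


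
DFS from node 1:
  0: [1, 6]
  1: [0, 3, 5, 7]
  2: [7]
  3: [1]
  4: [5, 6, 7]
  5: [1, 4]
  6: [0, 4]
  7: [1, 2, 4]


Visit 1, push [7, 5, 3, 0]
Visit 0, push [6]
Visit 6, push [4]
Visit 4, push [7, 5]
Visit 5, push []
Visit 7, push [2]
Visit 2, push []
Visit 3, push []

DFS order: [1, 0, 6, 4, 5, 7, 2, 3]


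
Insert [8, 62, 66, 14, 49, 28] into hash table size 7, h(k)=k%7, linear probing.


Insert 8: h=1 -> slot 1
Insert 62: h=6 -> slot 6
Insert 66: h=3 -> slot 3
Insert 14: h=0 -> slot 0
Insert 49: h=0, 2 probes -> slot 2
Insert 28: h=0, 4 probes -> slot 4

Table: [14, 8, 49, 66, 28, None, 62]


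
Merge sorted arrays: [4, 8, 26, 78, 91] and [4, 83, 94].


Take 4 from A
Take 4 from B
Take 8 from A
Take 26 from A
Take 78 from A
Take 83 from B
Take 91 from A

Merged: [4, 4, 8, 26, 78, 83, 91, 94]


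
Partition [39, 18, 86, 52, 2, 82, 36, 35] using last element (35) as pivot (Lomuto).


Pivot: 35
  18 <= 35: swap -> [18, 39, 86, 52, 2, 82, 36, 35]
  2 <= 35: swap -> [18, 2, 86, 52, 39, 82, 36, 35]
Place pivot at 2: [18, 2, 35, 52, 39, 82, 36, 86]

Partitioned: [18, 2, 35, 52, 39, 82, 36, 86]


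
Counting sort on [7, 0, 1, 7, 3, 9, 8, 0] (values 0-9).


Input: [7, 0, 1, 7, 3, 9, 8, 0]
Counts: [2, 1, 0, 1, 0, 0, 0, 2, 1, 1]

Sorted: [0, 0, 1, 3, 7, 7, 8, 9]


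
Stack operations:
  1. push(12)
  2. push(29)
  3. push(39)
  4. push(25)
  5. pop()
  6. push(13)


push(12) -> [12]
push(29) -> [12, 29]
push(39) -> [12, 29, 39]
push(25) -> [12, 29, 39, 25]
pop()->25, [12, 29, 39]
push(13) -> [12, 29, 39, 13]

Final stack: [12, 29, 39, 13]


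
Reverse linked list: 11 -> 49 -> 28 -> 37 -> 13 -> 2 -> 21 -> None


Step 1: curr=11, set curr.next=prev(None) | reversed so far: 11
Step 2: curr=49, set curr.next=prev(11) | reversed so far: 49 -> 11
Step 3: curr=28, set curr.next=prev(49) | reversed so far: 28 -> 49 -> 11
Step 4: curr=37, set curr.next=prev(28) | reversed so far: 37 -> 28 -> 49 -> 11
Step 5: curr=13, set curr.next=prev(37) | reversed so far: 13 -> 37 -> 28 -> 49 -> 11
Step 6: curr=2, set curr.next=prev(13) | reversed so far: 2 -> 13 -> 37 -> 28 -> 49 -> 11
Step 7: curr=21, set curr.next=prev(2) | reversed so far: 21 -> 2 -> 13 -> 37 -> 28 -> 49 -> 11

21 -> 2 -> 13 -> 37 -> 28 -> 49 -> 11 -> None


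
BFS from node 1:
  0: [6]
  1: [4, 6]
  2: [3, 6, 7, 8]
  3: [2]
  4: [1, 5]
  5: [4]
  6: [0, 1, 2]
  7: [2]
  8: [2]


Visit 1, enqueue [4, 6]
Visit 4, enqueue [5]
Visit 6, enqueue [0, 2]
Visit 5, enqueue []
Visit 0, enqueue []
Visit 2, enqueue [3, 7, 8]
Visit 3, enqueue []
Visit 7, enqueue []
Visit 8, enqueue []

BFS order: [1, 4, 6, 5, 0, 2, 3, 7, 8]


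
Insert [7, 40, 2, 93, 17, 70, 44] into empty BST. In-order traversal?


Insert 7: root
Insert 40: R from 7
Insert 2: L from 7
Insert 93: R from 7 -> R from 40
Insert 17: R from 7 -> L from 40
Insert 70: R from 7 -> R from 40 -> L from 93
Insert 44: R from 7 -> R from 40 -> L from 93 -> L from 70

In-order: [2, 7, 17, 40, 44, 70, 93]


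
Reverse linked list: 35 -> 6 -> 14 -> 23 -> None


Step 1: curr=35, set curr.next=prev(None) | reversed so far: 35
Step 2: curr=6, set curr.next=prev(35) | reversed so far: 6 -> 35
Step 3: curr=14, set curr.next=prev(6) | reversed so far: 14 -> 6 -> 35
Step 4: curr=23, set curr.next=prev(14) | reversed so far: 23 -> 14 -> 6 -> 35

23 -> 14 -> 6 -> 35 -> None


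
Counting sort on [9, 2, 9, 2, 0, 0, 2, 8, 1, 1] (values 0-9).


Input: [9, 2, 9, 2, 0, 0, 2, 8, 1, 1]
Counts: [2, 2, 3, 0, 0, 0, 0, 0, 1, 2]

Sorted: [0, 0, 1, 1, 2, 2, 2, 8, 9, 9]


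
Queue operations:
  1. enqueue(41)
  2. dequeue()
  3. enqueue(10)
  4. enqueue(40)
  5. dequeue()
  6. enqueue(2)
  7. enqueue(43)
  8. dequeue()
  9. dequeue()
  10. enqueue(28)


enqueue(41) -> [41]
dequeue()->41, []
enqueue(10) -> [10]
enqueue(40) -> [10, 40]
dequeue()->10, [40]
enqueue(2) -> [40, 2]
enqueue(43) -> [40, 2, 43]
dequeue()->40, [2, 43]
dequeue()->2, [43]
enqueue(28) -> [43, 28]

Final queue: [43, 28]


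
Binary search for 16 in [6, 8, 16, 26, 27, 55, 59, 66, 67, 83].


Step 1: lo=0, hi=9, mid=4, val=27
Step 2: lo=0, hi=3, mid=1, val=8
Step 3: lo=2, hi=3, mid=2, val=16

Found at index 2


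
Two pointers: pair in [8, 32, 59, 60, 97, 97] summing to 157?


lo=0(8)+hi=5(97)=105
lo=1(32)+hi=5(97)=129
lo=2(59)+hi=5(97)=156
lo=3(60)+hi=5(97)=157

Yes: 60+97=157


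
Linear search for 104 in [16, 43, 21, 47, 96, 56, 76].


i=0: 16!=104
i=1: 43!=104
i=2: 21!=104
i=3: 47!=104
i=4: 96!=104
i=5: 56!=104
i=6: 76!=104

Not found, 7 comps


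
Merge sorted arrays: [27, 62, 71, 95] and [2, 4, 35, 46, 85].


Take 2 from B
Take 4 from B
Take 27 from A
Take 35 from B
Take 46 from B
Take 62 from A
Take 71 from A
Take 85 from B

Merged: [2, 4, 27, 35, 46, 62, 71, 85, 95]


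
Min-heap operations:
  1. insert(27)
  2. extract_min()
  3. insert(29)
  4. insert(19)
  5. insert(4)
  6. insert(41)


insert(27) -> [27]
extract_min()->27, []
insert(29) -> [29]
insert(19) -> [19, 29]
insert(4) -> [4, 29, 19]
insert(41) -> [4, 29, 19, 41]

Final heap: [4, 29, 19, 41]


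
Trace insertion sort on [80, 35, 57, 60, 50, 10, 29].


Initial: [80, 35, 57, 60, 50, 10, 29]
Insert 35: [35, 80, 57, 60, 50, 10, 29]
Insert 57: [35, 57, 80, 60, 50, 10, 29]
Insert 60: [35, 57, 60, 80, 50, 10, 29]
Insert 50: [35, 50, 57, 60, 80, 10, 29]
Insert 10: [10, 35, 50, 57, 60, 80, 29]
Insert 29: [10, 29, 35, 50, 57, 60, 80]

Sorted: [10, 29, 35, 50, 57, 60, 80]


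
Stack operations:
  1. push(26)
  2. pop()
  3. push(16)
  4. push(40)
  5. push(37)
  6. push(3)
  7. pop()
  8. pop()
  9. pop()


push(26) -> [26]
pop()->26, []
push(16) -> [16]
push(40) -> [16, 40]
push(37) -> [16, 40, 37]
push(3) -> [16, 40, 37, 3]
pop()->3, [16, 40, 37]
pop()->37, [16, 40]
pop()->40, [16]

Final stack: [16]


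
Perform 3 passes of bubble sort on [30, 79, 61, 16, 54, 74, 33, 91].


Initial: [30, 79, 61, 16, 54, 74, 33, 91]
Pass 1: [30, 61, 16, 54, 74, 33, 79, 91] (5 swaps)
Pass 2: [30, 16, 54, 61, 33, 74, 79, 91] (3 swaps)
Pass 3: [16, 30, 54, 33, 61, 74, 79, 91] (2 swaps)

After 3 passes: [16, 30, 54, 33, 61, 74, 79, 91]


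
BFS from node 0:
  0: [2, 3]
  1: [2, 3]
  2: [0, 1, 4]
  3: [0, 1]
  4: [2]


Visit 0, enqueue [2, 3]
Visit 2, enqueue [1, 4]
Visit 3, enqueue []
Visit 1, enqueue []
Visit 4, enqueue []

BFS order: [0, 2, 3, 1, 4]


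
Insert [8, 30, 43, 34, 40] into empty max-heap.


Insert 8: [8]
Insert 30: [30, 8]
Insert 43: [43, 8, 30]
Insert 34: [43, 34, 30, 8]
Insert 40: [43, 40, 30, 8, 34]

Final heap: [43, 40, 30, 8, 34]


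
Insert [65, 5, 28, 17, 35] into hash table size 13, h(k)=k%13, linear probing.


Insert 65: h=0 -> slot 0
Insert 5: h=5 -> slot 5
Insert 28: h=2 -> slot 2
Insert 17: h=4 -> slot 4
Insert 35: h=9 -> slot 9

Table: [65, None, 28, None, 17, 5, None, None, None, 35, None, None, None]


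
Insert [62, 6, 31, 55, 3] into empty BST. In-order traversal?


Insert 62: root
Insert 6: L from 62
Insert 31: L from 62 -> R from 6
Insert 55: L from 62 -> R from 6 -> R from 31
Insert 3: L from 62 -> L from 6

In-order: [3, 6, 31, 55, 62]


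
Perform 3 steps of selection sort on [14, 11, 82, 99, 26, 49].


Initial: [14, 11, 82, 99, 26, 49]
Step 1: min=11 at 1
  Swap: [11, 14, 82, 99, 26, 49]
Step 2: min=14 at 1
  Swap: [11, 14, 82, 99, 26, 49]
Step 3: min=26 at 4
  Swap: [11, 14, 26, 99, 82, 49]

After 3 steps: [11, 14, 26, 99, 82, 49]


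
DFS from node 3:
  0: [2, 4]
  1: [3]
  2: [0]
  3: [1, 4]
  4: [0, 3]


Visit 3, push [4, 1]
Visit 1, push []
Visit 4, push [0]
Visit 0, push [2]
Visit 2, push []

DFS order: [3, 1, 4, 0, 2]


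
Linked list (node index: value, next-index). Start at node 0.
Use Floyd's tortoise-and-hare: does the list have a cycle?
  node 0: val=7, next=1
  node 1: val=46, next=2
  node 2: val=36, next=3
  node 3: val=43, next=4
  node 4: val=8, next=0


Floyd's tortoise (slow, +1) and hare (fast, +2):
  init: slow=0, fast=0
  step 1: slow=1, fast=2
  step 2: slow=2, fast=4
  step 3: slow=3, fast=1
  step 4: slow=4, fast=3
  step 5: slow=0, fast=0
  slow == fast at node 0: cycle detected

Cycle: yes


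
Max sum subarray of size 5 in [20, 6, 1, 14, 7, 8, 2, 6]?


[0:5]: 48
[1:6]: 36
[2:7]: 32
[3:8]: 37

Max: 48 at [0:5]


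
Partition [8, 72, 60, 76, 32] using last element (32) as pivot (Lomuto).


Pivot: 32
  8 <= 32: advance i (no swap)
Place pivot at 1: [8, 32, 60, 76, 72]

Partitioned: [8, 32, 60, 76, 72]


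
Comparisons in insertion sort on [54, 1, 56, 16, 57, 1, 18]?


Algorithm: insertion sort
Input: [54, 1, 56, 16, 57, 1, 18]
Sorted: [1, 1, 16, 18, 54, 56, 57]

15


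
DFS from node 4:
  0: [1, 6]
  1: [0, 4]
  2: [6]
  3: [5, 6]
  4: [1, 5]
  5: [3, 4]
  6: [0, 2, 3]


Visit 4, push [5, 1]
Visit 1, push [0]
Visit 0, push [6]
Visit 6, push [3, 2]
Visit 2, push []
Visit 3, push [5]
Visit 5, push []

DFS order: [4, 1, 0, 6, 2, 3, 5]
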